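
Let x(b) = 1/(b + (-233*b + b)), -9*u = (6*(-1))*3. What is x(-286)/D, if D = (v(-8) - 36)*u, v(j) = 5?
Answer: -1/4096092 ≈ -2.4414e-7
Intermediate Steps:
u = 2 (u = -6*(-1)*3/9 = -(-2)*3/3 = -⅑*(-18) = 2)
D = -62 (D = (5 - 36)*2 = -31*2 = -62)
x(b) = -1/(231*b) (x(b) = 1/(b - 232*b) = 1/(-231*b) = -1/(231*b))
x(-286)/D = -1/231/(-286)/(-62) = -1/231*(-1/286)*(-1/62) = (1/66066)*(-1/62) = -1/4096092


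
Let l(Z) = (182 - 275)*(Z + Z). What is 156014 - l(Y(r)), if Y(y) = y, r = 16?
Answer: 158990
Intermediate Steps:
l(Z) = -186*Z
156014 - l(Y(r)) = 156014 - (-186)*16 = 156014 - 1*(-2976) = 156014 + 2976 = 158990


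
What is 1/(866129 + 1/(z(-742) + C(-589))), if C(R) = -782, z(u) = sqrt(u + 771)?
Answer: 529633552073/458730978146122540 + sqrt(29)/458730978146122540 ≈ 1.1546e-6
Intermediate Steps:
z(u) = sqrt(771 + u)
1/(866129 + 1/(z(-742) + C(-589))) = 1/(866129 + 1/(sqrt(771 - 742) - 782)) = 1/(866129 + 1/(sqrt(29) - 782)) = 1/(866129 + 1/(-782 + sqrt(29)))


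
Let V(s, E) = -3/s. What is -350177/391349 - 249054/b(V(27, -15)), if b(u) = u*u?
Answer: -7894830091703/391349 ≈ -2.0173e+7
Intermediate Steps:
b(u) = u²
-350177/391349 - 249054/b(V(27, -15)) = -350177/391349 - 249054/((-3/27)²) = -350177*1/391349 - 249054/((-3*1/27)²) = -350177/391349 - 249054/((-⅑)²) = -350177/391349 - 249054/1/81 = -350177/391349 - 249054*81 = -350177/391349 - 20173374 = -7894830091703/391349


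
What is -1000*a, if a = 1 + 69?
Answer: -70000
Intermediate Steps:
a = 70
-1000*a = -1000*70 = -70000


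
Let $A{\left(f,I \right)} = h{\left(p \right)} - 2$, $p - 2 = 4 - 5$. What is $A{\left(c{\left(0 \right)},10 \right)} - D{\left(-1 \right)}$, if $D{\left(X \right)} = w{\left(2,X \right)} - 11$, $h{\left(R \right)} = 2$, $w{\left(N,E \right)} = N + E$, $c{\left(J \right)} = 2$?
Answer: $10$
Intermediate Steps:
$p = 1$ ($p = 2 + \left(4 - 5\right) = 2 - 1 = 1$)
$w{\left(N,E \right)} = E + N$
$D{\left(X \right)} = -9 + X$ ($D{\left(X \right)} = \left(X + 2\right) - 11 = \left(2 + X\right) - 11 = -9 + X$)
$A{\left(f,I \right)} = 0$ ($A{\left(f,I \right)} = 2 - 2 = 0$)
$A{\left(c{\left(0 \right)},10 \right)} - D{\left(-1 \right)} = 0 - \left(-9 - 1\right) = 0 - -10 = 0 + 10 = 10$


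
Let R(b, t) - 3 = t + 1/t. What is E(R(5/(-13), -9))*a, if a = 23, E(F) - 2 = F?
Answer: -851/9 ≈ -94.556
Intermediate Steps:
R(b, t) = 3 + t + 1/t (R(b, t) = 3 + (t + 1/t) = 3 + t + 1/t)
E(F) = 2 + F
E(R(5/(-13), -9))*a = (2 + (3 - 9 + 1/(-9)))*23 = (2 + (3 - 9 - ⅑))*23 = (2 - 55/9)*23 = -37/9*23 = -851/9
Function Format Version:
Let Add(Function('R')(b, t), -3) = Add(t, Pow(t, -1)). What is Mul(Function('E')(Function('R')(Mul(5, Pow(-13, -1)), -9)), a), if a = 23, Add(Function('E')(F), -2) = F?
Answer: Rational(-851, 9) ≈ -94.556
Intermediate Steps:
Function('R')(b, t) = Add(3, t, Pow(t, -1)) (Function('R')(b, t) = Add(3, Add(t, Pow(t, -1))) = Add(3, t, Pow(t, -1)))
Function('E')(F) = Add(2, F)
Mul(Function('E')(Function('R')(Mul(5, Pow(-13, -1)), -9)), a) = Mul(Add(2, Add(3, -9, Pow(-9, -1))), 23) = Mul(Add(2, Add(3, -9, Rational(-1, 9))), 23) = Mul(Add(2, Rational(-55, 9)), 23) = Mul(Rational(-37, 9), 23) = Rational(-851, 9)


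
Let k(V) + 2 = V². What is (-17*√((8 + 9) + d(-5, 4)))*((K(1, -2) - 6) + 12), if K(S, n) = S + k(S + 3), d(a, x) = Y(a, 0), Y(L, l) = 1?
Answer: -1071*√2 ≈ -1514.6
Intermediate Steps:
d(a, x) = 1
k(V) = -2 + V²
K(S, n) = -2 + S + (3 + S)² (K(S, n) = S + (-2 + (S + 3)²) = S + (-2 + (3 + S)²) = -2 + S + (3 + S)²)
(-17*√((8 + 9) + d(-5, 4)))*((K(1, -2) - 6) + 12) = (-17*√((8 + 9) + 1))*(((-2 + 1 + (3 + 1)²) - 6) + 12) = (-17*√(17 + 1))*(((-2 + 1 + 4²) - 6) + 12) = (-51*√2)*(((-2 + 1 + 16) - 6) + 12) = (-51*√2)*((15 - 6) + 12) = (-51*√2)*(9 + 12) = -51*√2*21 = -1071*√2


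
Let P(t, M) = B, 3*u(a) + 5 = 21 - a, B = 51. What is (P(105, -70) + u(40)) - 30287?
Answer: -30244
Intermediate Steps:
u(a) = 16/3 - a/3 (u(a) = -5/3 + (21 - a)/3 = -5/3 + (7 - a/3) = 16/3 - a/3)
P(t, M) = 51
(P(105, -70) + u(40)) - 30287 = (51 + (16/3 - 1/3*40)) - 30287 = (51 + (16/3 - 40/3)) - 30287 = (51 - 8) - 30287 = 43 - 30287 = -30244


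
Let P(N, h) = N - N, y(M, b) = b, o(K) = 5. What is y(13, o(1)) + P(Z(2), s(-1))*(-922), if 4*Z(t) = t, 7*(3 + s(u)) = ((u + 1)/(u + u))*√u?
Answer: 5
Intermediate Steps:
s(u) = -3 + (1 + u)/(14*√u) (s(u) = -3 + (((u + 1)/(u + u))*√u)/7 = -3 + (((1 + u)/((2*u)))*√u)/7 = -3 + (((1 + u)*(1/(2*u)))*√u)/7 = -3 + (((1 + u)/(2*u))*√u)/7 = -3 + ((1 + u)/(2*√u))/7 = -3 + (1 + u)/(14*√u))
Z(t) = t/4
P(N, h) = 0
y(13, o(1)) + P(Z(2), s(-1))*(-922) = 5 + 0*(-922) = 5 + 0 = 5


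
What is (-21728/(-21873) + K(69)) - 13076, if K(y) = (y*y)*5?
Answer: 234697145/21873 ≈ 10730.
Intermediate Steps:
K(y) = 5*y² (K(y) = y²*5 = 5*y²)
(-21728/(-21873) + K(69)) - 13076 = (-21728/(-21873) + 5*69²) - 13076 = (-21728*(-1/21873) + 5*4761) - 13076 = (21728/21873 + 23805) - 13076 = 520708493/21873 - 13076 = 234697145/21873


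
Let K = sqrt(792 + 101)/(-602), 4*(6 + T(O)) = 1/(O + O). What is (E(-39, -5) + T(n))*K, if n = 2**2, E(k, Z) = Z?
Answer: 351*sqrt(893)/19264 ≈ 0.54449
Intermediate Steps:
n = 4
T(O) = -6 + 1/(8*O) (T(O) = -6 + 1/(4*(O + O)) = -6 + 1/(4*((2*O))) = -6 + (1/(2*O))/4 = -6 + 1/(8*O))
K = -sqrt(893)/602 (K = sqrt(893)*(-1/602) = -sqrt(893)/602 ≈ -0.049640)
(E(-39, -5) + T(n))*K = (-5 + (-6 + (1/8)/4))*(-sqrt(893)/602) = (-5 + (-6 + (1/8)*(1/4)))*(-sqrt(893)/602) = (-5 + (-6 + 1/32))*(-sqrt(893)/602) = (-5 - 191/32)*(-sqrt(893)/602) = -(-351)*sqrt(893)/19264 = 351*sqrt(893)/19264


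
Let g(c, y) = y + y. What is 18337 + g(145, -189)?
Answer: 17959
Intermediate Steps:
g(c, y) = 2*y
18337 + g(145, -189) = 18337 + 2*(-189) = 18337 - 378 = 17959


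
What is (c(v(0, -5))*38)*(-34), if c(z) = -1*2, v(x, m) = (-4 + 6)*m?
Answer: 2584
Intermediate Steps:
v(x, m) = 2*m
c(z) = -2
(c(v(0, -5))*38)*(-34) = -2*38*(-34) = -76*(-34) = 2584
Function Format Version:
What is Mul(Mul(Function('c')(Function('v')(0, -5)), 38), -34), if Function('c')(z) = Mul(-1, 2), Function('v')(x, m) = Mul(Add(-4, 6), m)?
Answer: 2584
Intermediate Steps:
Function('v')(x, m) = Mul(2, m)
Function('c')(z) = -2
Mul(Mul(Function('c')(Function('v')(0, -5)), 38), -34) = Mul(Mul(-2, 38), -34) = Mul(-76, -34) = 2584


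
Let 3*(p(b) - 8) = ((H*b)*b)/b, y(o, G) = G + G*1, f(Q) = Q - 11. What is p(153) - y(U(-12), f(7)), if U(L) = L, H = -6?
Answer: -290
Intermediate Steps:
f(Q) = -11 + Q
y(o, G) = 2*G (y(o, G) = G + G = 2*G)
p(b) = 8 - 2*b (p(b) = 8 + (((-6*b)*b)/b)/3 = 8 + ((-6*b²)/b)/3 = 8 + (-6*b)/3 = 8 - 2*b)
p(153) - y(U(-12), f(7)) = (8 - 2*153) - 2*(-11 + 7) = (8 - 306) - 2*(-4) = -298 - 1*(-8) = -298 + 8 = -290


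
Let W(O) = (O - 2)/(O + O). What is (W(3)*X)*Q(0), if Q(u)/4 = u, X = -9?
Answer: 0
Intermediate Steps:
Q(u) = 4*u
W(O) = (-2 + O)/(2*O) (W(O) = (-2 + O)/((2*O)) = (-2 + O)*(1/(2*O)) = (-2 + O)/(2*O))
(W(3)*X)*Q(0) = (((½)*(-2 + 3)/3)*(-9))*(4*0) = (((½)*(⅓)*1)*(-9))*0 = ((⅙)*(-9))*0 = -3/2*0 = 0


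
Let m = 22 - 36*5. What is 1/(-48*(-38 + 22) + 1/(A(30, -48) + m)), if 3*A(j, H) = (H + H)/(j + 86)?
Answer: 4590/3525091 ≈ 0.0013021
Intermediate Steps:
m = -158 (m = 22 - 180 = -158)
A(j, H) = 2*H/(3*(86 + j)) (A(j, H) = ((H + H)/(j + 86))/3 = ((2*H)/(86 + j))/3 = (2*H/(86 + j))/3 = 2*H/(3*(86 + j)))
1/(-48*(-38 + 22) + 1/(A(30, -48) + m)) = 1/(-48*(-38 + 22) + 1/((⅔)*(-48)/(86 + 30) - 158)) = 1/(-48*(-16) + 1/((⅔)*(-48)/116 - 158)) = 1/(768 + 1/((⅔)*(-48)*(1/116) - 158)) = 1/(768 + 1/(-8/29 - 158)) = 1/(768 + 1/(-4590/29)) = 1/(768 - 29/4590) = 1/(3525091/4590) = 4590/3525091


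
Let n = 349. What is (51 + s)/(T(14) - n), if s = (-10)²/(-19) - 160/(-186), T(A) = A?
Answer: -82337/591945 ≈ -0.13910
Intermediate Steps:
s = -7780/1767 (s = 100*(-1/19) - 160*(-1/186) = -100/19 + 80/93 = -7780/1767 ≈ -4.4029)
(51 + s)/(T(14) - n) = (51 - 7780/1767)/(14 - 1*349) = 82337/(1767*(14 - 349)) = (82337/1767)/(-335) = (82337/1767)*(-1/335) = -82337/591945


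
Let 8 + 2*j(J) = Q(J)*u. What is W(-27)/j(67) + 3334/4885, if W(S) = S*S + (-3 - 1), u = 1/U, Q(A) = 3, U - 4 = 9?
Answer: -91745516/493385 ≈ -185.95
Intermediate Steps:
U = 13 (U = 4 + 9 = 13)
u = 1/13 ≈ 0.076923
W(S) = -4 + S**2 (W(S) = S**2 - 4 = -4 + S**2)
j(J) = -101/26 (j(J) = -4 + (3*(1/13))/2 = -4 + (1/2)*(3/13) = -4 + 3/26 = -101/26)
W(-27)/j(67) + 3334/4885 = (-4 + (-27)**2)/(-101/26) + 3334/4885 = (-4 + 729)*(-26/101) + 3334*(1/4885) = 725*(-26/101) + 3334/4885 = -18850/101 + 3334/4885 = -91745516/493385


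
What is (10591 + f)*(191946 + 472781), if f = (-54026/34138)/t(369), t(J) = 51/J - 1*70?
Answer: 1032604721557819942/146673917 ≈ 7.0401e+9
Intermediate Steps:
t(J) = -70 + 51/J (t(J) = 51/J - 70 = -70 + 51/J)
f = 3322599/146673917 (f = (-54026/34138)/(-70 + 51/369) = (-54026*1/34138)/(-70 + 51*(1/369)) = -27013/(17069*(-70 + 17/123)) = -27013/(17069*(-8593/123)) = -27013/17069*(-123/8593) = 3322599/146673917 ≈ 0.022653)
(10591 + f)*(191946 + 472781) = (10591 + 3322599/146673917)*(191946 + 472781) = (1553426777546/146673917)*664727 = 1032604721557819942/146673917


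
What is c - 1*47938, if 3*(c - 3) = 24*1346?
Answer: -37167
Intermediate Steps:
c = 10771 (c = 3 + (24*1346)/3 = 3 + (⅓)*32304 = 3 + 10768 = 10771)
c - 1*47938 = 10771 - 1*47938 = 10771 - 47938 = -37167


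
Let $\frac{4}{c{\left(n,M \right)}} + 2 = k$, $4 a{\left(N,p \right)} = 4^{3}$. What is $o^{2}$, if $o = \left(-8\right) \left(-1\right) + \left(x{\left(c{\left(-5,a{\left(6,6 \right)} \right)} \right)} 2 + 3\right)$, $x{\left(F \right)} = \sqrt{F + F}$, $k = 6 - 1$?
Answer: $\frac{395}{3} + \frac{88 \sqrt{6}}{3} \approx 203.52$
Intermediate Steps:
$a{\left(N,p \right)} = 16$ ($a{\left(N,p \right)} = \frac{4^{3}}{4} = \frac{1}{4} \cdot 64 = 16$)
$k = 5$ ($k = 6 - 1 = 5$)
$c{\left(n,M \right)} = \frac{4}{3}$ ($c{\left(n,M \right)} = \frac{4}{-2 + 5} = \frac{4}{3}$)
$x{\left(F \right)} = \sqrt{2} \sqrt{F}$ ($x{\left(F \right)} = \sqrt{2 F} = \sqrt{2} \sqrt{F}$)
$o = 11 + \frac{4 \sqrt{6}}{3}$ ($o = \left(-8\right) \left(-1\right) + \left(\sqrt{2} \sqrt{\frac{4}{3}} \cdot 2 + 3\right) = 8 + \left(\sqrt{2} \frac{2 \sqrt{3}}{3} \cdot 2 + 3\right) = 8 + \left(\frac{2 \sqrt{6}}{3} \cdot 2 + 3\right) = 8 + \left(\frac{4 \sqrt{6}}{3} + 3\right) = 8 + \left(3 + \frac{4 \sqrt{6}}{3}\right) = 11 + \frac{4 \sqrt{6}}{3} \approx 14.266$)
$o^{2} = \left(11 + \frac{4 \sqrt{6}}{3}\right)^{2}$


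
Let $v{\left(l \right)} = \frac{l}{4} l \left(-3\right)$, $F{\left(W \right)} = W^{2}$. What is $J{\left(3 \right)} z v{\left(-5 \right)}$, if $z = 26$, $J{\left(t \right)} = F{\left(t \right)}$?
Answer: $- \frac{8775}{2} \approx -4387.5$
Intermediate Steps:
$v{\left(l \right)} = - \frac{3 l^{2}}{4}$ ($v{\left(l \right)} = l \frac{1}{4} l \left(-3\right) = \frac{l}{4} l \left(-3\right) = \frac{l^{2}}{4} \left(-3\right) = - \frac{3 l^{2}}{4}$)
$J{\left(t \right)} = t^{2}$
$J{\left(3 \right)} z v{\left(-5 \right)} = 3^{2} \cdot 26 \left(- \frac{3 \left(-5\right)^{2}}{4}\right) = 9 \cdot 26 \left(\left(- \frac{3}{4}\right) 25\right) = 234 \left(- \frac{75}{4}\right) = - \frac{8775}{2}$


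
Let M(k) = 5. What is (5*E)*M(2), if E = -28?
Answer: -700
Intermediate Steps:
(5*E)*M(2) = (5*(-28))*5 = -140*5 = -700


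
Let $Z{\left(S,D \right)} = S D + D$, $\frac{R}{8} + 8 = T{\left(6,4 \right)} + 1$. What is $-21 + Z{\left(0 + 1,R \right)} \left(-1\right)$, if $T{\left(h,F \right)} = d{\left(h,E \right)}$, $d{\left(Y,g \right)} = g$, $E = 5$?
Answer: $11$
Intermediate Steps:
$T{\left(h,F \right)} = 5$
$R = -16$ ($R = -64 + 8 \left(5 + 1\right) = -64 + 8 \cdot 6 = -64 + 48 = -16$)
$Z{\left(S,D \right)} = D + D S$ ($Z{\left(S,D \right)} = D S + D = D + D S$)
$-21 + Z{\left(0 + 1,R \right)} \left(-1\right) = -21 + - 16 \left(1 + \left(0 + 1\right)\right) \left(-1\right) = -21 + - 16 \left(1 + 1\right) \left(-1\right) = -21 + \left(-16\right) 2 \left(-1\right) = -21 - -32 = -21 + 32 = 11$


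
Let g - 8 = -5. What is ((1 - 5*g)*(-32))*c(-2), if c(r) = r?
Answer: -896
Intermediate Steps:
g = 3 (g = 8 - 5 = 3)
((1 - 5*g)*(-32))*c(-2) = ((1 - 5*3)*(-32))*(-2) = ((1 - 15)*(-32))*(-2) = -14*(-32)*(-2) = 448*(-2) = -896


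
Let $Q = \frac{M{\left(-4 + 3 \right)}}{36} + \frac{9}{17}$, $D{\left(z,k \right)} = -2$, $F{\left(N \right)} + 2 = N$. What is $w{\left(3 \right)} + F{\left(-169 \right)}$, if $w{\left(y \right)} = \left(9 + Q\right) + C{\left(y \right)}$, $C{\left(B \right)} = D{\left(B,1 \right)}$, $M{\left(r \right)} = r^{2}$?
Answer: $- \frac{100027}{612} \approx -163.44$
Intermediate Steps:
$F{\left(N \right)} = -2 + N$
$C{\left(B \right)} = -2$
$Q = \frac{341}{612}$ ($Q = \frac{\left(-4 + 3\right)^{2}}{36} + \frac{9}{17} = \left(-1\right)^{2} \cdot \frac{1}{36} + 9 \cdot \frac{1}{17} = 1 \cdot \frac{1}{36} + \frac{9}{17} = \frac{1}{36} + \frac{9}{17} = \frac{341}{612} \approx 0.55719$)
$w{\left(y \right)} = \frac{4625}{612}$ ($w{\left(y \right)} = \left(9 + \frac{341}{612}\right) - 2 = \frac{5849}{612} - 2 = \frac{4625}{612}$)
$w{\left(3 \right)} + F{\left(-169 \right)} = \frac{4625}{612} - 171 = - \frac{100027}{612}$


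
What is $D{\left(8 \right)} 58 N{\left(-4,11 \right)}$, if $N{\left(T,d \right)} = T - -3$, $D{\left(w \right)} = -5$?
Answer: $290$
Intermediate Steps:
$N{\left(T,d \right)} = 3 + T$ ($N{\left(T,d \right)} = T + 3 = 3 + T$)
$D{\left(8 \right)} 58 N{\left(-4,11 \right)} = \left(-5\right) 58 \left(3 - 4\right) = \left(-290\right) \left(-1\right) = 290$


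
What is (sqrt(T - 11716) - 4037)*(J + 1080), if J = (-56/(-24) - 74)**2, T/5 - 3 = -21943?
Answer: -225849965/9 + 111890*I*sqrt(30354)/9 ≈ -2.5094e+7 + 2.166e+6*I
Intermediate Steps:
T = -109700 (T = 15 + 5*(-21943) = 15 - 109715 = -109700)
J = 46225/9 (J = (-56*(-1/24) - 74)**2 = (7/3 - 74)**2 = (-215/3)**2 = 46225/9 ≈ 5136.1)
(sqrt(T - 11716) - 4037)*(J + 1080) = (sqrt(-109700 - 11716) - 4037)*(46225/9 + 1080) = (sqrt(-121416) - 4037)*(55945/9) = (2*I*sqrt(30354) - 4037)*(55945/9) = (-4037 + 2*I*sqrt(30354))*(55945/9) = -225849965/9 + 111890*I*sqrt(30354)/9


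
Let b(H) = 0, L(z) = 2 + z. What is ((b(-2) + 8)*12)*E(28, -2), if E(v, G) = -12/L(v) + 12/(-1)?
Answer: -5952/5 ≈ -1190.4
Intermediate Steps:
E(v, G) = -12 - 12/(2 + v) (E(v, G) = -12/(2 + v) + 12/(-1) = -12/(2 + v) + 12*(-1) = -12/(2 + v) - 12 = -12 - 12/(2 + v))
((b(-2) + 8)*12)*E(28, -2) = ((0 + 8)*12)*(12*(-3 - 1*28)/(2 + 28)) = (8*12)*(12*(-3 - 28)/30) = 96*(12*(1/30)*(-31)) = 96*(-62/5) = -5952/5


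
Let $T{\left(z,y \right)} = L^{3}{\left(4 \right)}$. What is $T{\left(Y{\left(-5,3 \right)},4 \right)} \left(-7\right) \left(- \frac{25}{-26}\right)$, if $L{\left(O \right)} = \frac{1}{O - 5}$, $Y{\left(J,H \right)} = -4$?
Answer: $\frac{175}{26} \approx 6.7308$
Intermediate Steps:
$L{\left(O \right)} = \frac{1}{-5 + O}$
$T{\left(z,y \right)} = -1$ ($T{\left(z,y \right)} = \left(\frac{1}{-5 + 4}\right)^{3} = \left(\frac{1}{-1}\right)^{3} = \left(-1\right)^{3} = -1$)
$T{\left(Y{\left(-5,3 \right)},4 \right)} \left(-7\right) \left(- \frac{25}{-26}\right) = \left(-1\right) \left(-7\right) \left(- \frac{25}{-26}\right) = 7 \left(\left(-25\right) \left(- \frac{1}{26}\right)\right) = 7 \cdot \frac{25}{26} = \frac{175}{26}$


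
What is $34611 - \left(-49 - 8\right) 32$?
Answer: $36435$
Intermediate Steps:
$34611 - \left(-49 - 8\right) 32 = 34611 - \left(-57\right) 32 = 34611 - -1824 = 34611 + 1824 = 36435$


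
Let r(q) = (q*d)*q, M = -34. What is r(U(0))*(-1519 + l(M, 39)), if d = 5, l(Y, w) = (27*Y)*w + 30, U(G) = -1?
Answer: -186455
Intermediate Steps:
l(Y, w) = 30 + 27*Y*w (l(Y, w) = 27*Y*w + 30 = 30 + 27*Y*w)
r(q) = 5*q² (r(q) = (q*5)*q = (5*q)*q = 5*q²)
r(U(0))*(-1519 + l(M, 39)) = (5*(-1)²)*(-1519 + (30 + 27*(-34)*39)) = (5*1)*(-1519 + (30 - 35802)) = 5*(-1519 - 35772) = 5*(-37291) = -186455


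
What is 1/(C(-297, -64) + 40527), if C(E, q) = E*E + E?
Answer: 1/128439 ≈ 7.7858e-6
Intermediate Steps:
C(E, q) = E + E**2 (C(E, q) = E**2 + E = E + E**2)
1/(C(-297, -64) + 40527) = 1/(-297*(1 - 297) + 40527) = 1/(-297*(-296) + 40527) = 1/(87912 + 40527) = 1/128439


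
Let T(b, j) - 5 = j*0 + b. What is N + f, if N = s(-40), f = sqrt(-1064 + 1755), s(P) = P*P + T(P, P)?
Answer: 1565 + sqrt(691) ≈ 1591.3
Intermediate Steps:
T(b, j) = 5 + b (T(b, j) = 5 + (j*0 + b) = 5 + (0 + b) = 5 + b)
s(P) = 5 + P + P**2 (s(P) = P*P + (5 + P) = P**2 + (5 + P) = 5 + P + P**2)
f = sqrt(691) ≈ 26.287
N = 1565 (N = 5 - 40 + (-40)**2 = 5 - 40 + 1600 = 1565)
N + f = 1565 + sqrt(691)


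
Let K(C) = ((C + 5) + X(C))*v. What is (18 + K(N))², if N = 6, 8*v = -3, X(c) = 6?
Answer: 8649/64 ≈ 135.14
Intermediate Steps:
v = -3/8 (v = (⅛)*(-3) = -3/8 ≈ -0.37500)
K(C) = -33/8 - 3*C/8 (K(C) = ((C + 5) + 6)*(-3/8) = ((5 + C) + 6)*(-3/8) = (11 + C)*(-3/8) = -33/8 - 3*C/8)
(18 + K(N))² = (18 + (-33/8 - 3/8*6))² = (18 + (-33/8 - 9/4))² = (18 - 51/8)² = (93/8)² = 8649/64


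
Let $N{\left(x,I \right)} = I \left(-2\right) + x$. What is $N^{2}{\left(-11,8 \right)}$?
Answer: $729$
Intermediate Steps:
$N{\left(x,I \right)} = x - 2 I$ ($N{\left(x,I \right)} = - 2 I + x = x - 2 I$)
$N^{2}{\left(-11,8 \right)} = \left(-11 - 16\right)^{2} = \left(-27\right)^{2} = 729$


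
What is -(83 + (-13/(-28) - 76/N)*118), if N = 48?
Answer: 1030/21 ≈ 49.048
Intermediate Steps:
-(83 + (-13/(-28) - 76/N)*118) = -(83 + (-13/(-28) - 76/48)*118) = -(83 + (-13*(-1/28) - 76*1/48)*118) = -(83 + (13/28 - 19/12)*118) = -(83 - 47/42*118) = -(83 - 2773/21) = -1*(-1030/21) = 1030/21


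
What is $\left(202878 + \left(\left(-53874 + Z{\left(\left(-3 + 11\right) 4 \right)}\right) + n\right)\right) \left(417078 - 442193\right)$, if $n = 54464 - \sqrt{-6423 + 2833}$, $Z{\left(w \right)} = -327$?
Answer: $-5101886215 + 25115 i \sqrt{3590} \approx -5.1019 \cdot 10^{9} + 1.5048 \cdot 10^{6} i$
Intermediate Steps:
$n = 54464 - i \sqrt{3590}$ ($n = 54464 - \sqrt{-3590} = 54464 - i \sqrt{3590} \approx 54464.0 - 59.917 i$)
$\left(202878 + \left(\left(-53874 + Z{\left(\left(-3 + 11\right) 4 \right)}\right) + n\right)\right) \left(417078 - 442193\right) = \left(202878 + \left(\left(-53874 - 327\right) + \left(54464 - i \sqrt{3590}\right)\right)\right) \left(417078 - 442193\right) = \left(202878 - \left(-263 + i \sqrt{3590}\right)\right) \left(-25115\right) = \left(202878 + \left(263 - i \sqrt{3590}\right)\right) \left(-25115\right) = \left(203141 - i \sqrt{3590}\right) \left(-25115\right) = -5101886215 + 25115 i \sqrt{3590}$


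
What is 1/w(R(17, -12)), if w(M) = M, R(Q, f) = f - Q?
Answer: -1/29 ≈ -0.034483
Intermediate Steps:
1/w(R(17, -12)) = 1/(-12 - 1*17) = 1/(-12 - 17) = 1/(-29) = -1/29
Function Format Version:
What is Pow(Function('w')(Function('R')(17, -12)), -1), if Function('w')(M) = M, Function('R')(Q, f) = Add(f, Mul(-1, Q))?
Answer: Rational(-1, 29) ≈ -0.034483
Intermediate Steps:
Pow(Function('w')(Function('R')(17, -12)), -1) = Pow(Add(-12, Mul(-1, 17)), -1) = Pow(Add(-12, -17), -1) = Pow(-29, -1) = Rational(-1, 29)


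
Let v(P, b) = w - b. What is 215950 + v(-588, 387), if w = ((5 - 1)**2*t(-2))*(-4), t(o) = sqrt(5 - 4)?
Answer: 215499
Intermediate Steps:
t(o) = 1 (t(o) = sqrt(1) = 1)
w = -64 (w = ((5 - 1)**2*1)*(-4) = (4**2*1)*(-4) = (16*1)*(-4) = 16*(-4) = -64)
v(P, b) = -64 - b
215950 + v(-588, 387) = 215950 + (-64 - 1*387) = 215950 + (-64 - 387) = 215950 - 451 = 215499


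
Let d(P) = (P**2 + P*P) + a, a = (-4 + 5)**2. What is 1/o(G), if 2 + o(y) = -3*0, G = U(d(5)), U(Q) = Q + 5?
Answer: -1/2 ≈ -0.50000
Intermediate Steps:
a = 1 (a = 1**2 = 1)
d(P) = 1 + 2*P**2 (d(P) = (P**2 + P*P) + 1 = (P**2 + P**2) + 1 = 2*P**2 + 1 = 1 + 2*P**2)
U(Q) = 5 + Q
G = 56 (G = 5 + (1 + 2*5**2) = 5 + (1 + 2*25) = 5 + (1 + 50) = 5 + 51 = 56)
o(y) = -2 (o(y) = -2 - 3*0 = -2 + 0 = -2)
1/o(G) = 1/(-2) = -1/2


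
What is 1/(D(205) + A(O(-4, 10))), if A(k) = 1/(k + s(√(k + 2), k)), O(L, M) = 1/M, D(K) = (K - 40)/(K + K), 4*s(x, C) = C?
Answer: 82/689 ≈ 0.11901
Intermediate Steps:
s(x, C) = C/4
D(K) = (-40 + K)/(2*K) (D(K) = (-40 + K)/((2*K)) = (-40 + K)*(1/(2*K)) = (-40 + K)/(2*K))
A(k) = 4/(5*k) (A(k) = 1/(k + k/4) = 1/(5*k/4) = 4/(5*k))
1/(D(205) + A(O(-4, 10))) = 1/((½)*(-40 + 205)/205 + 4/(5*(1/10))) = 1/((½)*(1/205)*165 + 4/(5*(⅒))) = 1/(33/82 + (⅘)*10) = 1/(33/82 + 8) = 1/(689/82) = 82/689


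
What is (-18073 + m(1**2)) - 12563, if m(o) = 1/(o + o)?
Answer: -61271/2 ≈ -30636.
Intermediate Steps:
m(o) = 1/(2*o)
(-18073 + m(1**2)) - 12563 = (-18073 + 1/(2*(1**2))) - 12563 = (-18073 + (1/2)/1) - 12563 = (-18073 + (1/2)*1) - 12563 = (-18073 + 1/2) - 12563 = -36145/2 - 12563 = -61271/2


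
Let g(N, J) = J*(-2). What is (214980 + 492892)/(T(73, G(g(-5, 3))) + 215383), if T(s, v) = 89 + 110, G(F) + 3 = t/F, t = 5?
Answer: 353936/107791 ≈ 3.2835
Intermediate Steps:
g(N, J) = -2*J
G(F) = -3 + 5/F
T(s, v) = 199
(214980 + 492892)/(T(73, G(g(-5, 3))) + 215383) = (214980 + 492892)/(199 + 215383) = 707872/215582 = 707872*(1/215582) = 353936/107791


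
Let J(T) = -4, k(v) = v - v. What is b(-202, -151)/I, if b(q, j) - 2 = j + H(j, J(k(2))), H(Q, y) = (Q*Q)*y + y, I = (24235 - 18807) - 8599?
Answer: 13051/453 ≈ 28.810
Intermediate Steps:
k(v) = 0
I = -3171 (I = 5428 - 8599 = -3171)
H(Q, y) = y + y*Q² (H(Q, y) = Q²*y + y = y*Q² + y = y + y*Q²)
b(q, j) = -2 + j - 4*j² (b(q, j) = 2 + (j - 4*(1 + j²)) = 2 + (j + (-4 - 4*j²)) = 2 + (-4 + j - 4*j²) = -2 + j - 4*j²)
b(-202, -151)/I = (-2 - 151 - 4*(-151)²)/(-3171) = (-2 - 151 - 4*22801)*(-1/3171) = (-2 - 151 - 91204)*(-1/3171) = -91357*(-1/3171) = 13051/453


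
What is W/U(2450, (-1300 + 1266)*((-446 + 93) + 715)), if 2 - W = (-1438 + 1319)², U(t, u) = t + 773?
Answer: -14159/3223 ≈ -4.3931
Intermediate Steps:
U(t, u) = 773 + t
W = -14159 (W = 2 - (-1438 + 1319)² = 2 - 1*(-119)² = 2 - 1*14161 = 2 - 14161 = -14159)
W/U(2450, (-1300 + 1266)*((-446 + 93) + 715)) = -14159/(773 + 2450) = -14159/3223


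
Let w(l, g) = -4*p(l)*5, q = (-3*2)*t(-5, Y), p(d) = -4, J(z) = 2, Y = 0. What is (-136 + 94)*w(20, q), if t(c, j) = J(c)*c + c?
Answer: -3360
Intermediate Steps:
t(c, j) = 3*c (t(c, j) = 2*c + c = 3*c)
q = 90 (q = (-3*2)*(3*(-5)) = -6*(-15) = 90)
w(l, g) = 80 (w(l, g) = -4*(-4)*5 = 16*5 = 80)
(-136 + 94)*w(20, q) = (-136 + 94)*80 = -42*80 = -3360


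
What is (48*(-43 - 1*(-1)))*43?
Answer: -86688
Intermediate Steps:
(48*(-43 - 1*(-1)))*43 = (48*(-43 + 1))*43 = (48*(-42))*43 = -2016*43 = -86688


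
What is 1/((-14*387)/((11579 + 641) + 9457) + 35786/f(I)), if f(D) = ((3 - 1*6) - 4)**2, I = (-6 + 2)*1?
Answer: 1062173/775467640 ≈ 0.0013697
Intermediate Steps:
I = -4 (I = -4*1 = -4)
f(D) = 49 (f(D) = ((3 - 6) - 4)**2 = (-3 - 4)**2 = (-7)**2 = 49)
1/((-14*387)/((11579 + 641) + 9457) + 35786/f(I)) = 1/((-14*387)/((11579 + 641) + 9457) + 35786/49) = 1/(-5418/(12220 + 9457) + 35786*(1/49)) = 1/(-5418/21677 + 35786/49) = 1/(775467640/1062173) = 1062173/775467640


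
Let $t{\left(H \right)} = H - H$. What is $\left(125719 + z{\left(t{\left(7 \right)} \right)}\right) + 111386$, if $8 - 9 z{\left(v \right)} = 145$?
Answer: $\frac{2133808}{9} \approx 2.3709 \cdot 10^{5}$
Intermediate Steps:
$t{\left(H \right)} = 0$
$z{\left(v \right)} = - \frac{137}{9}$ ($z{\left(v \right)} = \frac{8}{9} - \frac{145}{9} = - \frac{137}{9}$)
$\left(125719 + z{\left(t{\left(7 \right)} \right)}\right) + 111386 = \left(125719 - \frac{137}{9}\right) + 111386 = \frac{1131334}{9} + 111386 = \frac{2133808}{9}$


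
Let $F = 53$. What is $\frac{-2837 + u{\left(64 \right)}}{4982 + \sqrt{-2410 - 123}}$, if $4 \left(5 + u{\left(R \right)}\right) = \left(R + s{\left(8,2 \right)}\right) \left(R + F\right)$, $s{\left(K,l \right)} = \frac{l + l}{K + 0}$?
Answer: $- \frac{19038713}{99291428} + \frac{7643 i \sqrt{2533}}{198582856} \approx -0.19175 + 0.001937 i$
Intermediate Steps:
$s{\left(K,l \right)} = \frac{2 l}{K}$
$u{\left(R \right)} = -5 + \frac{\left(\frac{1}{2} + R\right) \left(53 + R\right)}{4}$ ($u{\left(R \right)} = -5 + \frac{\left(R + 2 \cdot 2 \cdot \frac{1}{8}\right) \left(R + 53\right)}{4} = -5 + \frac{\left(R + 2 \cdot 2 \cdot \frac{1}{8}\right) \left(53 + R\right)}{4} = -5 + \frac{\left(R + \frac{1}{2}\right) \left(53 + R\right)}{4} = -5 + \frac{\left(\frac{1}{2} + R\right) \left(53 + R\right)}{4}$)
$\frac{-2837 + u{\left(64 \right)}}{4982 + \sqrt{-2410 - 123}} = \frac{-2837 + \left(\frac{13}{8} + \frac{64^{2}}{4} + \frac{107}{8} \cdot 64\right)}{4982 + \sqrt{-2410 - 123}} = \frac{-2837 + \left(\frac{13}{8} + \frac{1}{4} \cdot 4096 + 856\right)}{4982 + \sqrt{-2533}} = \frac{-2837 + \left(\frac{13}{8} + 1024 + 856\right)}{4982 + i \sqrt{2533}} = \frac{-2837 + \frac{15053}{8}}{4982 + i \sqrt{2533}} = - \frac{7643}{8 \left(4982 + i \sqrt{2533}\right)}$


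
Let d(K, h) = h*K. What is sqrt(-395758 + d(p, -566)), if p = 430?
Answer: I*sqrt(639138) ≈ 799.46*I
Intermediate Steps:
d(K, h) = K*h
sqrt(-395758 + d(p, -566)) = sqrt(-395758 + 430*(-566)) = sqrt(-395758 - 243380) = sqrt(-639138) = I*sqrt(639138)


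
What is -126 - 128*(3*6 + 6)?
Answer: -3198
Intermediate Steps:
-126 - 128*(3*6 + 6) = -126 - 128*(18 + 6) = -126 - 128*24 = -126 - 3072 = -3198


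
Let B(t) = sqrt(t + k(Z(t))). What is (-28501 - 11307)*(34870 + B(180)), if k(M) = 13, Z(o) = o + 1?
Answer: -1388104960 - 39808*sqrt(193) ≈ -1.3887e+9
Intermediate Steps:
Z(o) = 1 + o
B(t) = sqrt(13 + t) (B(t) = sqrt(t + 13) = sqrt(13 + t))
(-28501 - 11307)*(34870 + B(180)) = (-28501 - 11307)*(34870 + sqrt(13 + 180)) = -39808*(34870 + sqrt(193)) = -1388104960 - 39808*sqrt(193)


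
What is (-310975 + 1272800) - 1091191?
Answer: -129366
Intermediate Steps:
(-310975 + 1272800) - 1091191 = 961825 - 1091191 = -129366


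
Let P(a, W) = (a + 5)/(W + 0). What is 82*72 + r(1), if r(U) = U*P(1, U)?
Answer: 5910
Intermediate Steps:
P(a, W) = (5 + a)/W
r(U) = 6 (r(U) = U*((5 + 1)/U) = U*(6/U) = 6)
82*72 + r(1) = 82*72 + 6 = 5904 + 6 = 5910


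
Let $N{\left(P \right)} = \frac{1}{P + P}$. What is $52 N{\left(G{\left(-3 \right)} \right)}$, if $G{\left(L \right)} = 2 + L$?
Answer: $-26$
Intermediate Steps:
$N{\left(P \right)} = \frac{1}{2 P}$
$52 N{\left(G{\left(-3 \right)} \right)} = 52 \frac{1}{2 \left(2 - 3\right)} = 52 \frac{1}{2 \left(-1\right)} = 52 \cdot \frac{1}{2} \left(-1\right) = 52 \left(- \frac{1}{2}\right) = -26$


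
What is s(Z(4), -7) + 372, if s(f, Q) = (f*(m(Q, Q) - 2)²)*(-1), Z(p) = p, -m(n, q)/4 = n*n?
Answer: -156444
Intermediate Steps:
m(n, q) = -4*n² (m(n, q) = -4*n*n = -4*n²)
s(f, Q) = -f*(-2 - 4*Q²)² (s(f, Q) = (f*(-4*Q² - 2)²)*(-1) = (f*(-2 - 4*Q²)²)*(-1) = -f*(-2 - 4*Q²)²)
s(Z(4), -7) + 372 = -4*4*(1 + 2*(-7)²)² + 372 = -4*4*(1 + 2*49)² + 372 = -4*4*(1 + 98)² + 372 = -4*4*99² + 372 = -4*4*9801 + 372 = -156816 + 372 = -156444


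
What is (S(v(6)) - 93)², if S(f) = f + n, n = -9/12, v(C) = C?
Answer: 123201/16 ≈ 7700.1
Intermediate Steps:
n = -¾ (n = -9*1/12 = -¾ ≈ -0.75000)
S(f) = -¾ + f (S(f) = f - ¾ = -¾ + f)
(S(v(6)) - 93)² = ((-¾ + 6) - 93)² = (21/4 - 93)² = (-351/4)² = 123201/16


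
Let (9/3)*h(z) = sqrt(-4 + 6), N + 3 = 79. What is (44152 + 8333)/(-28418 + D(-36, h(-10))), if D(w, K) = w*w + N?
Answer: -52485/27046 ≈ -1.9406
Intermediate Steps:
N = 76 (N = -3 + 79 = 76)
h(z) = sqrt(2)/3 (h(z) = sqrt(-4 + 6)/3 = sqrt(2)/3)
D(w, K) = 76 + w**2 (D(w, K) = w*w + 76 = w**2 + 76 = 76 + w**2)
(44152 + 8333)/(-28418 + D(-36, h(-10))) = (44152 + 8333)/(-28418 + (76 + (-36)**2)) = 52485/(-28418 + (76 + 1296)) = 52485/(-28418 + 1372) = 52485/(-27046) = 52485*(-1/27046) = -52485/27046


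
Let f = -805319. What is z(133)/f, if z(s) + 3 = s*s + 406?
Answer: -18092/805319 ≈ -0.022466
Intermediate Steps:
z(s) = 403 + s² (z(s) = -3 + (s*s + 406) = -3 + (s² + 406) = -3 + (406 + s²) = 403 + s²)
z(133)/f = (403 + 133²)/(-805319) = (403 + 17689)*(-1/805319) = 18092*(-1/805319) = -18092/805319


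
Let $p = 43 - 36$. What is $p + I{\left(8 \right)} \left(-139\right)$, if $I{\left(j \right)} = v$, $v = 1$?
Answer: $-132$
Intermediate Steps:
$p = 7$ ($p = 43 - 36 = 7$)
$I{\left(j \right)} = 1$
$p + I{\left(8 \right)} \left(-139\right) = 7 + 1 \left(-139\right) = 7 - 139 = -132$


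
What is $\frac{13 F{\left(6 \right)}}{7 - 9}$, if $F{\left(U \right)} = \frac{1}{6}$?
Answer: $- \frac{13}{12} \approx -1.0833$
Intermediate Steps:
$F{\left(U \right)} = \frac{1}{6}$
$\frac{13 F{\left(6 \right)}}{7 - 9} = \frac{13 \cdot \frac{1}{6}}{7 - 9} = \frac{13}{6 \left(-2\right)} = \frac{13}{6} \left(- \frac{1}{2}\right) = - \frac{13}{12}$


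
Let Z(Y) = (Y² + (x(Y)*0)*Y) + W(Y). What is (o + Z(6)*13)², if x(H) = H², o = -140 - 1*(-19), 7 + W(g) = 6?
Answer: 111556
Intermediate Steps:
W(g) = -1 (W(g) = -7 + 6 = -1)
o = -121 (o = -140 + 19 = -121)
Z(Y) = -1 + Y² (Z(Y) = (Y² + (Y²*0)*Y) - 1 = (Y² + 0*Y) - 1 = (Y² + 0) - 1 = Y² - 1 = -1 + Y²)
(o + Z(6)*13)² = (-121 + (-1 + 6²)*13)² = (-121 + (-1 + 36)*13)² = (-121 + 35*13)² = (-121 + 455)² = 334² = 111556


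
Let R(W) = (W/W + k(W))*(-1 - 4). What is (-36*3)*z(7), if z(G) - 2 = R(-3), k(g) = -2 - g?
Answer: 864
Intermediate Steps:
R(W) = 5 + 5*W (R(W) = (W/W + (-2 - W))*(-1 - 4) = (1 + (-2 - W))*(-5) = (-1 - W)*(-5) = 5 + 5*W)
z(G) = -8 (z(G) = 2 + (5 + 5*(-3)) = 2 + (5 - 15) = 2 - 10 = -8)
(-36*3)*z(7) = -36*3*(-8) = -108*(-8) = 864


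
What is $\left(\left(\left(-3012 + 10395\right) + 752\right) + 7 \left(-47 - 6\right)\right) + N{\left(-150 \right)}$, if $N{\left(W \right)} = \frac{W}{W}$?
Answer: $7765$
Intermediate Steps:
$N{\left(W \right)} = 1$
$\left(\left(\left(-3012 + 10395\right) + 752\right) + 7 \left(-47 - 6\right)\right) + N{\left(-150 \right)} = \left(\left(\left(-3012 + 10395\right) + 752\right) + 7 \left(-47 - 6\right)\right) + 1 = \left(\left(7383 + 752\right) + 7 \left(-53\right)\right) + 1 = \left(8135 - 371\right) + 1 = 7764 + 1 = 7765$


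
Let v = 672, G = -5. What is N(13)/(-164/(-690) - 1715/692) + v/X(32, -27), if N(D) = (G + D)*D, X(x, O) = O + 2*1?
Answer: -980197632/13373275 ≈ -73.295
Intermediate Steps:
X(x, O) = 2 + O (X(x, O) = O + 2 = 2 + O)
N(D) = D*(-5 + D) (N(D) = (-5 + D)*D = D*(-5 + D))
N(13)/(-164/(-690) - 1715/692) + v/X(32, -27) = (13*(-5 + 13))/(-164/(-690) - 1715/692) + 672/(2 - 27) = (13*8)/(-164*(-1/690) - 1715*1/692) + 672/(-25) = 104/(82/345 - 1715/692) + 672*(-1/25) = 104/(-534931/238740) - 672/25 = 104*(-238740/534931) - 672/25 = -24828960/534931 - 672/25 = -980197632/13373275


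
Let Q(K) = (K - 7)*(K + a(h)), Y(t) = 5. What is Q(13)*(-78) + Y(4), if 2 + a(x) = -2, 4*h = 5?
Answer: -4207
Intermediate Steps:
h = 5/4 (h = (¼)*5 = 5/4 ≈ 1.2500)
a(x) = -4 (a(x) = -2 - 2 = -4)
Q(K) = (-7 + K)*(-4 + K) (Q(K) = (K - 7)*(K - 4) = (-7 + K)*(-4 + K))
Q(13)*(-78) + Y(4) = (28 + 13² - 11*13)*(-78) + 5 = (28 + 169 - 143)*(-78) + 5 = 54*(-78) + 5 = -4212 + 5 = -4207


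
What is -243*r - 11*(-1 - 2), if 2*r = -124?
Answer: 15099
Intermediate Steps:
r = -62 (r = (½)*(-124) = -62)
-243*r - 11*(-1 - 2) = -243*(-62) - 11*(-1 - 2) = 15066 - 11*(-3) = 15066 + 33 = 15099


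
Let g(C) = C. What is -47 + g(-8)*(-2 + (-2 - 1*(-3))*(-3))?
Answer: -7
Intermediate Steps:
-47 + g(-8)*(-2 + (-2 - 1*(-3))*(-3)) = -47 - 8*(-2 + (-2 - 1*(-3))*(-3)) = -47 - 8*(-2 + (-2 + 3)*(-3)) = -47 - 8*(-2 + 1*(-3)) = -47 - 8*(-2 - 3) = -47 - 8*(-5) = -47 + 40 = -7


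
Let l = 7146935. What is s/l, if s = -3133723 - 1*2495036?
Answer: -5628759/7146935 ≈ -0.78758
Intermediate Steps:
s = -5628759 (s = -3133723 - 2495036 = -5628759)
s/l = -5628759/7146935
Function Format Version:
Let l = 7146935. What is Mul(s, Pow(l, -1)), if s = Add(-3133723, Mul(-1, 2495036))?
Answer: Rational(-5628759, 7146935) ≈ -0.78758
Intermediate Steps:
s = -5628759 (s = Add(-3133723, -2495036) = -5628759)
Mul(s, Pow(l, -1)) = Mul(-5628759, Pow(7146935, -1)) = Mul(-5628759, Rational(1, 7146935)) = Rational(-5628759, 7146935)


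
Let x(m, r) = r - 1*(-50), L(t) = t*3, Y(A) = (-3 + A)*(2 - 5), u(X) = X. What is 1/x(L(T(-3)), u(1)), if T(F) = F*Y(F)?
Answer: 1/51 ≈ 0.019608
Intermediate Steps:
Y(A) = 9 - 3*A (Y(A) = (-3 + A)*(-3) = 9 - 3*A)
T(F) = F*(9 - 3*F)
L(t) = 3*t
x(m, r) = 50 + r (x(m, r) = r + 50 = 50 + r)
1/x(L(T(-3)), u(1)) = 1/(50 + 1) = 1/51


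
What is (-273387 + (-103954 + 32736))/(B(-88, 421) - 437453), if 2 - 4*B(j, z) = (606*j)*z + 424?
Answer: -689210/10350427 ≈ -0.066588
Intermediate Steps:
B(j, z) = -211/2 - 303*j*z/2 (B(j, z) = ½ - ((606*j)*z + 424)/4 = ½ - (606*j*z + 424)/4 = ½ - (424 + 606*j*z)/4 = ½ + (-106 - 303*j*z/2) = -211/2 - 303*j*z/2)
(-273387 + (-103954 + 32736))/(B(-88, 421) - 437453) = (-273387 + (-103954 + 32736))/((-211/2 - 303/2*(-88)*421) - 437453) = (-273387 - 71218)/((-211/2 + 5612772) - 437453) = -344605/(11225333/2 - 437453) = -344605/10350427/2 = -344605*2/10350427 = -689210/10350427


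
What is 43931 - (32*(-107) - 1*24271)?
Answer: 71626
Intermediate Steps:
43931 - (32*(-107) - 1*24271) = 43931 - (-3424 - 24271) = 43931 - 1*(-27695) = 43931 + 27695 = 71626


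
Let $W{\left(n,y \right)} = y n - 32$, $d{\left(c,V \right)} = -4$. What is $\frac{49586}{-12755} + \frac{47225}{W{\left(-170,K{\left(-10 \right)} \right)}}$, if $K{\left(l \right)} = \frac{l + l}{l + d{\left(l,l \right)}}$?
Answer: $- \frac{4311887589}{24540620} \approx -175.7$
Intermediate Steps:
$K{\left(l \right)} = \frac{2 l}{-4 + l}$ ($K{\left(l \right)} = \frac{l + l}{l - 4} = \frac{2 l}{-4 + l}$)
$W{\left(n,y \right)} = -32 + n y$ ($W{\left(n,y \right)} = n y - 32 = -32 + n y$)
$\frac{49586}{-12755} + \frac{47225}{W{\left(-170,K{\left(-10 \right)} \right)}} = \frac{49586}{-12755} + \frac{47225}{-32 - 170 \cdot 2 \left(-10\right) \frac{1}{-4 - 10}} = 49586 \left(- \frac{1}{12755}\right) + \frac{47225}{-32 - 170 \cdot 2 \left(-10\right) \frac{1}{-14}} = - \frac{49586}{12755} + \frac{47225}{-32 - 170 \cdot 2 \left(-10\right) \left(- \frac{1}{14}\right)} = - \frac{49586}{12755} + \frac{47225}{-32 - \frac{1700}{7}} = - \frac{49586}{12755} + \frac{47225}{- \frac{1924}{7}} = - \frac{49586}{12755} + 47225 \left(- \frac{7}{1924}\right) = - \frac{49586}{12755} - \frac{330575}{1924} = - \frac{4311887589}{24540620}$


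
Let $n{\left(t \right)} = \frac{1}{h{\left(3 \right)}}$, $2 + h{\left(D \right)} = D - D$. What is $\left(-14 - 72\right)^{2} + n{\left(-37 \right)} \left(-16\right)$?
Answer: $7404$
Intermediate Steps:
$h{\left(D \right)} = -2$ ($h{\left(D \right)} = -2 + \left(D - D\right) = -2 + 0 = -2$)
$n{\left(t \right)} = - \frac{1}{2}$ ($n{\left(t \right)} = \frac{1}{-2} = - \frac{1}{2}$)
$\left(-14 - 72\right)^{2} + n{\left(-37 \right)} \left(-16\right) = \left(-14 - 72\right)^{2} - -8 = \left(-86\right)^{2} + 8 = 7396 + 8 = 7404$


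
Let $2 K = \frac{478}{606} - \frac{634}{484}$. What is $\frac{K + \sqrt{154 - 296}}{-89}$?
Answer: $\frac{38213}{13052028} - \frac{i \sqrt{142}}{89} \approx 0.0029277 - 0.13389 i$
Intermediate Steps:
$K = - \frac{38213}{146652}$ ($K = \frac{\frac{478}{606} - \frac{634}{484}}{2} = \frac{478 \cdot \frac{1}{606} - \frac{317}{242}}{2} = \frac{\frac{239}{303} - \frac{317}{242}}{2} = \frac{1}{2} \left(- \frac{38213}{73326}\right) = - \frac{38213}{146652} \approx -0.26057$)
$\frac{K + \sqrt{154 - 296}}{-89} = \frac{- \frac{38213}{146652} + \sqrt{154 - 296}}{-89} = \left(- \frac{38213}{146652} + \sqrt{-142}\right) \left(- \frac{1}{89}\right) = \left(- \frac{38213}{146652} + i \sqrt{142}\right) \left(- \frac{1}{89}\right) = \frac{38213}{13052028} - \frac{i \sqrt{142}}{89}$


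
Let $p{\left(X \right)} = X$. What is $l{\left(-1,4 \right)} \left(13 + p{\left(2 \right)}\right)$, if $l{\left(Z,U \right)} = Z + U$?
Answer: $45$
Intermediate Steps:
$l{\left(Z,U \right)} = U + Z$
$l{\left(-1,4 \right)} \left(13 + p{\left(2 \right)}\right) = \left(4 - 1\right) \left(13 + 2\right) = 3 \cdot 15 = 45$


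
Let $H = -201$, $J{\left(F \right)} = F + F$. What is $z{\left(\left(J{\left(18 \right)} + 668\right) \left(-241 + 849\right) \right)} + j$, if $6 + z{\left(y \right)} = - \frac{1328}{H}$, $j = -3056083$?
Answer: $- \frac{614272561}{201} \approx -3.0561 \cdot 10^{6}$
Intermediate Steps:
$J{\left(F \right)} = 2 F$
$z{\left(y \right)} = \frac{122}{201}$ ($z{\left(y \right)} = -6 - \frac{1328}{-201} = -6 - - \frac{1328}{201} = -6 + \frac{1328}{201} = \frac{122}{201}$)
$z{\left(\left(J{\left(18 \right)} + 668\right) \left(-241 + 849\right) \right)} + j = \frac{122}{201} - 3056083 = - \frac{614272561}{201}$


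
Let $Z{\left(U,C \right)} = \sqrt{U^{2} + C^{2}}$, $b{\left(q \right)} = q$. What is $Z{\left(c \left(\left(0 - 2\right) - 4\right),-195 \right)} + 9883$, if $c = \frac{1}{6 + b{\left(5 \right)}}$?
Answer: $9883 + \frac{3 \sqrt{511229}}{11} \approx 10078.0$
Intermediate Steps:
$c = \frac{1}{11}$ ($c = \frac{1}{6 + 5} = \frac{1}{11} \approx 0.090909$)
$Z{\left(U,C \right)} = \sqrt{C^{2} + U^{2}}$
$Z{\left(c \left(\left(0 - 2\right) - 4\right),-195 \right)} + 9883 = \sqrt{\left(-195\right)^{2} + \left(\frac{\left(0 - 2\right) - 4}{11}\right)^{2}} + 9883 = \sqrt{38025 + \left(\frac{\left(0 - 2\right) - 4}{11}\right)^{2}} + 9883 = \sqrt{38025 + \left(\frac{-2 - 4}{11}\right)^{2}} + 9883 = \sqrt{38025 + \left(\frac{1}{11} \left(-6\right)\right)^{2}} + 9883 = \sqrt{38025 + \left(- \frac{6}{11}\right)^{2}} + 9883 = \sqrt{38025 + \frac{36}{121}} + 9883 = \sqrt{\frac{4601061}{121}} + 9883 = \frac{3 \sqrt{511229}}{11} + 9883 = 9883 + \frac{3 \sqrt{511229}}{11}$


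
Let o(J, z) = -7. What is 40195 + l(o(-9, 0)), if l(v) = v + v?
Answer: 40181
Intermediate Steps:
l(v) = 2*v
40195 + l(o(-9, 0)) = 40195 + 2*(-7) = 40195 - 14 = 40181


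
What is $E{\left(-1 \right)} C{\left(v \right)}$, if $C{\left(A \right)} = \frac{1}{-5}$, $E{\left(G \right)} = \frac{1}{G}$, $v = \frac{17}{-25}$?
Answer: $\frac{1}{5} \approx 0.2$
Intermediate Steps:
$v = - \frac{17}{25}$ ($v = 17 \left(- \frac{1}{25}\right) = - \frac{17}{25} \approx -0.68$)
$C{\left(A \right)} = - \frac{1}{5}$
$E{\left(-1 \right)} C{\left(v \right)} = \frac{1}{-1} \left(- \frac{1}{5}\right) = \left(-1\right) \left(- \frac{1}{5}\right) = \frac{1}{5}$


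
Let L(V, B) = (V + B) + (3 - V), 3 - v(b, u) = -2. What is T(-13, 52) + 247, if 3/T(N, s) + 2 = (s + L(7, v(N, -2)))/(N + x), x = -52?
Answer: 9347/38 ≈ 245.97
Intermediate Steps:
v(b, u) = 5 (v(b, u) = 3 - 1*(-2) = 3 + 2 = 5)
L(V, B) = 3 + B (L(V, B) = (B + V) + (3 - V) = 3 + B)
T(N, s) = 3/(-2 + (8 + s)/(-52 + N)) (T(N, s) = 3/(-2 + (s + (3 + 5))/(N - 52)) = 3/(-2 + (s + 8)/(-52 + N)) = 3/(-2 + (8 + s)/(-52 + N)))
T(-13, 52) + 247 = 3*(-52 - 13)/(112 + 52 - 2*(-13)) + 247 = 3*(-65)/(112 + 52 + 26) + 247 = 3*(-65)/190 + 247 = 3*(1/190)*(-65) + 247 = -39/38 + 247 = 9347/38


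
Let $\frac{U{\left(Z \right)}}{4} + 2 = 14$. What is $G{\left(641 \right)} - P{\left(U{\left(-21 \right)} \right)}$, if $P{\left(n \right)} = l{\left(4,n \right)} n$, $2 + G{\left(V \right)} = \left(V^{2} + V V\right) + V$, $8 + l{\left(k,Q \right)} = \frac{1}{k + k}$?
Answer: $822779$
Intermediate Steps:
$l{\left(k,Q \right)} = -8 + \frac{1}{2 k}$ ($l{\left(k,Q \right)} = -8 + \frac{1}{k + k} = -8 + \frac{1}{2 k}$)
$U{\left(Z \right)} = 48$ ($U{\left(Z \right)} = -8 + 4 \cdot 14 = -8 + 56 = 48$)
$G{\left(V \right)} = -2 + V + 2 V^{2}$ ($G{\left(V \right)} = -2 + \left(\left(V^{2} + V V\right) + V\right) = -2 + \left(\left(V^{2} + V^{2}\right) + V\right) = -2 + \left(2 V^{2} + V\right) = -2 + \left(V + 2 V^{2}\right) = -2 + V + 2 V^{2}$)
$P{\left(n \right)} = - \frac{63 n}{8}$ ($P{\left(n \right)} = \left(-8 + \frac{1}{2 \cdot 4}\right) n = \left(-8 + \frac{1}{2} \cdot \frac{1}{4}\right) n = \left(-8 + \frac{1}{8}\right) n = - \frac{63 n}{8}$)
$G{\left(641 \right)} - P{\left(U{\left(-21 \right)} \right)} = \left(-2 + 641 + 2 \cdot 641^{2}\right) - \left(- \frac{63}{8}\right) 48 = \left(-2 + 641 + 2 \cdot 410881\right) - -378 = \left(-2 + 641 + 821762\right) + 378 = 822401 + 378 = 822779$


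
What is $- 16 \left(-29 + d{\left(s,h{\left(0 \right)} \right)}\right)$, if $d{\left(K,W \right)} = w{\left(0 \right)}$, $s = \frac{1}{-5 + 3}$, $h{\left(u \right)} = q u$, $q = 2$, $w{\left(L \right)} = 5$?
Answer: $384$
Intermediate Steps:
$h{\left(u \right)} = 2 u$
$s = - \frac{1}{2}$ ($s = \frac{1}{-2} = - \frac{1}{2} \approx -0.5$)
$d{\left(K,W \right)} = 5$
$- 16 \left(-29 + d{\left(s,h{\left(0 \right)} \right)}\right) = - 16 \left(-29 + 5\right) = \left(-16\right) \left(-24\right) = 384$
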